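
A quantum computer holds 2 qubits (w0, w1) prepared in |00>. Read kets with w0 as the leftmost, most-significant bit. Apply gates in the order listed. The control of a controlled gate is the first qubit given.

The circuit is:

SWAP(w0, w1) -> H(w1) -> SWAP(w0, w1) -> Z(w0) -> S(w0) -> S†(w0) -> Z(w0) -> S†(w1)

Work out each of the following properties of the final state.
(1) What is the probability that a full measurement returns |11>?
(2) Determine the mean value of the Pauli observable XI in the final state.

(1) Outcome |11> occurs with probability 0. Key observation: steps 4-7 multiply out to the identity, so the circuit reduces to the remaining gates.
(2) The observable XI averages to 1.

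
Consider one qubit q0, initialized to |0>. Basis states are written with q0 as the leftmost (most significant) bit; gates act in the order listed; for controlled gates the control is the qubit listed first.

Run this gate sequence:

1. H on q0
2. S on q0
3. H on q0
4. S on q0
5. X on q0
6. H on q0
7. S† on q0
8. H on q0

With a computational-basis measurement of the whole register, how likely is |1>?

Outcome |1> occurs with probability 1/2.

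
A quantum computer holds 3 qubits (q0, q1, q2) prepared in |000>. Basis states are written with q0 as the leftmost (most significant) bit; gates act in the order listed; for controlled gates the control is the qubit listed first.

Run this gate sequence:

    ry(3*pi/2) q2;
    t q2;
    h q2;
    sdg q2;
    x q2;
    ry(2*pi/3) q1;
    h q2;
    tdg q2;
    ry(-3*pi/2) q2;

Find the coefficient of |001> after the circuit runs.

The amplitude on |001> is 1/4 - I/4 - exp(I*pi/4)/4.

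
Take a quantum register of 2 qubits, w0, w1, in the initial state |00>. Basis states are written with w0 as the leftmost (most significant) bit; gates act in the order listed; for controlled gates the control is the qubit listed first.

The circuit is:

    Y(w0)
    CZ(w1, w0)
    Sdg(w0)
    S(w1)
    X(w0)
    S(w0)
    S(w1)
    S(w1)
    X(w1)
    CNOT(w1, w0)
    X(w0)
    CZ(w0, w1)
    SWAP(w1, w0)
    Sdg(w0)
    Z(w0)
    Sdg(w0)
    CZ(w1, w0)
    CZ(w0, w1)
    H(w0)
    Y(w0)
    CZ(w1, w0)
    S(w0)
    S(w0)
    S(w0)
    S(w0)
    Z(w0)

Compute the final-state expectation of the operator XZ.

The observable XZ averages to -1. Key observation: gates 22-25 undo each other exactly, leaving only the rest of the circuit to track.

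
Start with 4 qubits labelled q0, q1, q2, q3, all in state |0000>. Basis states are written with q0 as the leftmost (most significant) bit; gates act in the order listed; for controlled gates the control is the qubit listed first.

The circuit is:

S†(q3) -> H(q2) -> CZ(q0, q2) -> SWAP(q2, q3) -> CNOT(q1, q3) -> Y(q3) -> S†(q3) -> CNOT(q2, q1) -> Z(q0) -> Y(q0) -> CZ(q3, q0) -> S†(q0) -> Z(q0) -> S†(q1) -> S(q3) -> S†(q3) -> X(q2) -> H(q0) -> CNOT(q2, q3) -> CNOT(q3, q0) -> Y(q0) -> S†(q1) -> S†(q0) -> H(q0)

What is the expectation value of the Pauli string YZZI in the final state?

In the final state, YZZI has expectation -1.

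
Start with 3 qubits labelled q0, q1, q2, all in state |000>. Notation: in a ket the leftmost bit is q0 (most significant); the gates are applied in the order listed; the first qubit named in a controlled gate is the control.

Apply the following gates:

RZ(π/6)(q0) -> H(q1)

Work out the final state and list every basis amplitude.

The resulting statevector has amplitude -sqrt(2)*exp(11*I*pi/12)/2 on |000>, -sqrt(2)*exp(11*I*pi/12)/2 on |010>, and 0 on every other basis state.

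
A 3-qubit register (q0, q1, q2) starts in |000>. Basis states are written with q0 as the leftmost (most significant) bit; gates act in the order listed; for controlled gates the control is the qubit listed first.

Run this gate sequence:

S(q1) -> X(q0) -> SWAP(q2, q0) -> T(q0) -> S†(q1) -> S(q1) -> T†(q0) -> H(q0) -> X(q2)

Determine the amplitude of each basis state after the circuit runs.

The resulting statevector has amplitude sqrt(2)/2 on |000>, sqrt(2)/2 on |100>, and 0 on every other basis state. Key observation: gates 4-7 undo each other exactly, leaving only the rest of the circuit to track.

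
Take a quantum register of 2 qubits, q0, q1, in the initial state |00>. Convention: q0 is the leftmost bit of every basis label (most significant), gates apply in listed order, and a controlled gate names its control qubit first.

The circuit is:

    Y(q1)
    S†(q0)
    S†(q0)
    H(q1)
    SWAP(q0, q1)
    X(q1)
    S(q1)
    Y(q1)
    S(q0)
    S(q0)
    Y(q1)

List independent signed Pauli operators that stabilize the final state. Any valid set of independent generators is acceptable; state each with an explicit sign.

The stabilizer group can be generated by +XI, -IZ, among other valid generating sets.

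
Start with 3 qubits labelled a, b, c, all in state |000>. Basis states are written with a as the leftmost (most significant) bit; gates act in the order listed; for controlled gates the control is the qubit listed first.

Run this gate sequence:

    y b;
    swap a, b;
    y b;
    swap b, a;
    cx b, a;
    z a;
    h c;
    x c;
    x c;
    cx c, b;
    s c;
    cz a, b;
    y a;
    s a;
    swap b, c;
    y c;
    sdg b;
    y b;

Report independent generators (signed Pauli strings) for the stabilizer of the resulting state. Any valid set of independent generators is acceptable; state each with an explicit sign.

The final state is stabilized by the group generated by +IXX, -ZII, -IZZ; other independent generating sets are equally valid.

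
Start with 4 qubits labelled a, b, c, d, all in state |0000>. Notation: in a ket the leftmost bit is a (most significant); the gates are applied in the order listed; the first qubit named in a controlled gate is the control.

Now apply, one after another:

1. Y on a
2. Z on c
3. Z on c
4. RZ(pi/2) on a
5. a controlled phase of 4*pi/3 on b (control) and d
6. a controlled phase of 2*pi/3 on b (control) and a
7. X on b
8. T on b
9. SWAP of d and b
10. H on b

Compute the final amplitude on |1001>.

|1001> carries amplitude -sqrt(2)/2 in the final state.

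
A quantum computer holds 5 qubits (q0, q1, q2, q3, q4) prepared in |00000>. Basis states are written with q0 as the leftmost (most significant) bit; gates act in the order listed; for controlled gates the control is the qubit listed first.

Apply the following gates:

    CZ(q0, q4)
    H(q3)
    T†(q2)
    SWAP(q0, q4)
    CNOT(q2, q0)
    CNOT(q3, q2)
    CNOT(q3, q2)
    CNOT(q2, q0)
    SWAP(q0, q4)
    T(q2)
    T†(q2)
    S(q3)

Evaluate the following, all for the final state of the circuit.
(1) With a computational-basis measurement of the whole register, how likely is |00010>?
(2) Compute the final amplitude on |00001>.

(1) The probability of measuring |00010> is 1/2. Key observation: steps 3-10 multiply out to the identity, so the circuit reduces to the remaining gates.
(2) The amplitude on |00001> is 0.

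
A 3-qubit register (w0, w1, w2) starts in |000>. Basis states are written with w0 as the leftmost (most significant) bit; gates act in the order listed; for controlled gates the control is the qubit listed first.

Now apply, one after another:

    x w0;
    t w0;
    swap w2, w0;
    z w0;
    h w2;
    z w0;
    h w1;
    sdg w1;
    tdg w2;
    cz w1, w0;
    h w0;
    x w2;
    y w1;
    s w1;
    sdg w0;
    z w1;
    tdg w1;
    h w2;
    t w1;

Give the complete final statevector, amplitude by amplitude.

The final amplitudes are 1/4 - exp(I*pi/4)/4 on |000>, 1/4 + exp(I*pi/4)/4 on |001>, -1/4 + exp(I*pi/4)/4 on |010>, -1/4 - exp(I*pi/4)/4 on |011>, -I/4 + exp(3*I*pi/4)/4 on |100>, -I/4 - exp(3*I*pi/4)/4 on |101>, -exp(3*I*pi/4)/4 + I/4 on |110>, exp(3*I*pi/4)/4 + I/4 on |111>.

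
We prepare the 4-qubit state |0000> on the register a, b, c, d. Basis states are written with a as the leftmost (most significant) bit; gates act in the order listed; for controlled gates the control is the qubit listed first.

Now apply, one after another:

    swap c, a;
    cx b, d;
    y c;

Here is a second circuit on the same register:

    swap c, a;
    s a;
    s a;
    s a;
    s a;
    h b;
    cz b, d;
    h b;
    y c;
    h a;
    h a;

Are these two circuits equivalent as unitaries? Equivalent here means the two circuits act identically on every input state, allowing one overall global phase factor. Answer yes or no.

No, they are not equivalent — no single phase factor reconciles the two unitaries.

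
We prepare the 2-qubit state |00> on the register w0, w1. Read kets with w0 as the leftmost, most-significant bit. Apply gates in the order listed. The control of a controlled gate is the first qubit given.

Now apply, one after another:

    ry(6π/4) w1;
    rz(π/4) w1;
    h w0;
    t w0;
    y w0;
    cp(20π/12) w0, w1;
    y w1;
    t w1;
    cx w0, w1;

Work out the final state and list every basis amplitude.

The final amplitudes are -exp(3*I*pi/8)/2 on |00>, -exp(3*I*pi/8)/2 on |01>, exp(I*pi/8)/2 on |10>, -exp(19*I*pi/24)/2 on |11>.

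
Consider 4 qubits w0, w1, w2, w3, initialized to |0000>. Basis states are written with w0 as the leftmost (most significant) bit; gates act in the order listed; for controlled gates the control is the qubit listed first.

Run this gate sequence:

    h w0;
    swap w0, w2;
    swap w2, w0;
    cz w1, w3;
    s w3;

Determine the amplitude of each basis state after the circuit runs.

The final amplitudes are sqrt(2)/2 on |0000>, sqrt(2)/2 on |1000>, and 0 on every other basis state.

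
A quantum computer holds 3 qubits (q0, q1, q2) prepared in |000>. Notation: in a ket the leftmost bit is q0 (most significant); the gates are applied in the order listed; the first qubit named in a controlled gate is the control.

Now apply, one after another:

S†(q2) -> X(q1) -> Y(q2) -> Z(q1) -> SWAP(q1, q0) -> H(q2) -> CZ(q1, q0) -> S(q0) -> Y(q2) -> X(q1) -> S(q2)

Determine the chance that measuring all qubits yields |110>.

A full measurement returns |110> with probability 1/2.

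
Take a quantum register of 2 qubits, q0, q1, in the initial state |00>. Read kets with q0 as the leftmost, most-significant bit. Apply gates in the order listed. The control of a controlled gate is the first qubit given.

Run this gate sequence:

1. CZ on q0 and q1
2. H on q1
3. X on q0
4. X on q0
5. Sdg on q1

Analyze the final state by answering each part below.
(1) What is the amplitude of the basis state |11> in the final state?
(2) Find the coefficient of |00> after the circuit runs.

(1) The final state's coefficient on |11> equals 0. Key observation: the block from step 3 through step 4 cancels to the identity and can be dropped.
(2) |00> carries amplitude sqrt(2)/2 in the final state.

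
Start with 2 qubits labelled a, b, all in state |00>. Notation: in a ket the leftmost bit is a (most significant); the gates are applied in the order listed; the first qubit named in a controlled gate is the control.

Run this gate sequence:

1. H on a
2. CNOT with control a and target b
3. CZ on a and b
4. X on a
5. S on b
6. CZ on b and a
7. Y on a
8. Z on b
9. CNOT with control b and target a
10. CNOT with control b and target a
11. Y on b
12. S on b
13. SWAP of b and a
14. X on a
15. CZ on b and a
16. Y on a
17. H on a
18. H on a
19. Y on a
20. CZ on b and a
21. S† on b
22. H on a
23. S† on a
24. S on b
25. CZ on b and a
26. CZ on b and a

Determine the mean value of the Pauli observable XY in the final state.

The observable XY averages to 1.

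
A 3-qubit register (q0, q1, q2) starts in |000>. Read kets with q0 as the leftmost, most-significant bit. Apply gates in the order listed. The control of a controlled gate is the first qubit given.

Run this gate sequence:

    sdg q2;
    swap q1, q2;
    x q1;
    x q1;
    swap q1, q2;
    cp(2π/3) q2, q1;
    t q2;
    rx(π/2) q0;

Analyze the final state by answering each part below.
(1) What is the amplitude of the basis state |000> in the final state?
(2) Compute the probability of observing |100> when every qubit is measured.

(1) |000> carries amplitude sqrt(2)/2 in the final state. Key observation: steps 2-5 multiply out to the identity, so the circuit reduces to the remaining gates.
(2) A full measurement returns |100> with probability 1/2.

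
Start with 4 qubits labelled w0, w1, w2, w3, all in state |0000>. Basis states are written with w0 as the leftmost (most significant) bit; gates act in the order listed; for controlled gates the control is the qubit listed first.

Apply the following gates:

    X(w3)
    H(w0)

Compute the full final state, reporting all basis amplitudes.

The resulting statevector has amplitude sqrt(2)/2 on |0001>, sqrt(2)/2 on |1001>, and 0 on every other basis state.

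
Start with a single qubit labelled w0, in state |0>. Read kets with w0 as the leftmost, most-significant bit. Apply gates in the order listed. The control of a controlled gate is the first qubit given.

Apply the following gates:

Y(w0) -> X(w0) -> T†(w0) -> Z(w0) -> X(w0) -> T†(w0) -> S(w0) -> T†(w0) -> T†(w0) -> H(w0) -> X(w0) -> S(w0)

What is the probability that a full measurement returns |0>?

The probability of measuring |0> is 1/2.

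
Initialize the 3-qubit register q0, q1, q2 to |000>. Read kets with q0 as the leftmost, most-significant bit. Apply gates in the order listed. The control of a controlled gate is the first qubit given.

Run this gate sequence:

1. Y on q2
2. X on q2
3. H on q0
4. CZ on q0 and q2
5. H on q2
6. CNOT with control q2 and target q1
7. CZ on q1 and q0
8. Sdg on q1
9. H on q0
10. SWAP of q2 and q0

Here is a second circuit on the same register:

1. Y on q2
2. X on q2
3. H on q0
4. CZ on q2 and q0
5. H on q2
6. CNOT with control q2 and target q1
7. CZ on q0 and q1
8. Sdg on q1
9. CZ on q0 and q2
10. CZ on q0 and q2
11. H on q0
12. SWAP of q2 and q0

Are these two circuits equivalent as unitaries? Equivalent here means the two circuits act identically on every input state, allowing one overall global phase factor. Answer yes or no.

Yes — the two circuits implement the same unitary up to a global phase.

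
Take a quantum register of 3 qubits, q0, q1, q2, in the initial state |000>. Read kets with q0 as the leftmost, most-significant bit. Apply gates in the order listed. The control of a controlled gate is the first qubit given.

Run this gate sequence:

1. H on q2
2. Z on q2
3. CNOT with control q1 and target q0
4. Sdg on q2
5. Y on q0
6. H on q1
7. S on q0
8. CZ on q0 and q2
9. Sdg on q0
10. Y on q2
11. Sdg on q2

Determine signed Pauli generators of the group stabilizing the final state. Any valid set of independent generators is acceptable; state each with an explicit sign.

The stabilizer group can be generated by +IXI, -IIX, -ZII, among other valid generating sets.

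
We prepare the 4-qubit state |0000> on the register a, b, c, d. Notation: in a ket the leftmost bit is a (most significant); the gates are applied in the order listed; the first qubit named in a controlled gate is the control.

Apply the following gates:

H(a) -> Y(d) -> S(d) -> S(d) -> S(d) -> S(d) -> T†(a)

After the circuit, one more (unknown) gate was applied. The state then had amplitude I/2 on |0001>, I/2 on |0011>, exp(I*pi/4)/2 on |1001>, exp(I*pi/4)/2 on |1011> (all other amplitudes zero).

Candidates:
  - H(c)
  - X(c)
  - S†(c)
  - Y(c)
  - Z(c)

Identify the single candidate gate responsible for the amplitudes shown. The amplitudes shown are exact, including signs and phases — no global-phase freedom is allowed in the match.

The unique candidate consistent with the amplitudes is H(c). Key observation: steps 3-6 multiply out to the identity, so the circuit reduces to the remaining gates.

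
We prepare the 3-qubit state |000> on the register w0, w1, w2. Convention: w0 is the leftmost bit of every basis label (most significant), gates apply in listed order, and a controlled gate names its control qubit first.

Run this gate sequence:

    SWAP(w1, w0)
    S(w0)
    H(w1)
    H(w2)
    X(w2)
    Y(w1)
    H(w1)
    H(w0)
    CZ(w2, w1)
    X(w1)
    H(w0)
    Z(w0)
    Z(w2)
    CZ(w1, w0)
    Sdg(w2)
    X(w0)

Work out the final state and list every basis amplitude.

After the circuit, the state carries amplitude -sqrt(2)*I/2 on |100>, -sqrt(2)/2 on |101>, and 0 on every other basis state.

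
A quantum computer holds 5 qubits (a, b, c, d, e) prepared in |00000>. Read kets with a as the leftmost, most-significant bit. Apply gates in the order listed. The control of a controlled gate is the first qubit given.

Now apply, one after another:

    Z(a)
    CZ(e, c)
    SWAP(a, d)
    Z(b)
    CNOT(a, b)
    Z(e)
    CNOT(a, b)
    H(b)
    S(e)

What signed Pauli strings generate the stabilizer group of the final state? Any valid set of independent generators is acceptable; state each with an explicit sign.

One valid set of independent stabilizer generators is +IXIII, +ZIIII, +IIZII, +IIIZI, +IIIIZ (any independent generating set of the same group is equally correct).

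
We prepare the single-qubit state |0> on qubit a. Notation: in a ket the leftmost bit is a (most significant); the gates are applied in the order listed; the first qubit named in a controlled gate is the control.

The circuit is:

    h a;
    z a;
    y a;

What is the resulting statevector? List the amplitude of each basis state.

The final amplitudes are sqrt(2)*I/2 on |0>, sqrt(2)*I/2 on |1>.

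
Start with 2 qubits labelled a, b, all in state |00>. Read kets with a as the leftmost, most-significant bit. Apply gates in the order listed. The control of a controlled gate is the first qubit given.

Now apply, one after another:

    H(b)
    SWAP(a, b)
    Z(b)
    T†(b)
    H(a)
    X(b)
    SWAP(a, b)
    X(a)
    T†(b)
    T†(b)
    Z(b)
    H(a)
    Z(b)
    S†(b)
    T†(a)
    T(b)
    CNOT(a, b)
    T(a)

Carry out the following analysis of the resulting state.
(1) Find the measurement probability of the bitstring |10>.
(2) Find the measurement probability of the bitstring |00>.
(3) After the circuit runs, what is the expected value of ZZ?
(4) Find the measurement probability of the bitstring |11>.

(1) Outcome |10> occurs with probability 0.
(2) Outcome |00> occurs with probability 1/2.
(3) The expectation value of ZZ is 1.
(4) A full measurement returns |11> with probability 1/2.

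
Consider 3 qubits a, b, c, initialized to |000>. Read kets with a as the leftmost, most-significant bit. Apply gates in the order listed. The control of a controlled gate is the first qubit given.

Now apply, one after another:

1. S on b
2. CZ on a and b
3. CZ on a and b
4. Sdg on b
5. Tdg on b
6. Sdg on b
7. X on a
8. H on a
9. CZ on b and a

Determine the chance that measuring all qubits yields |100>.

A full measurement returns |100> with probability 1/2. Key observation: gates 1-4 undo each other exactly, leaving only the rest of the circuit to track.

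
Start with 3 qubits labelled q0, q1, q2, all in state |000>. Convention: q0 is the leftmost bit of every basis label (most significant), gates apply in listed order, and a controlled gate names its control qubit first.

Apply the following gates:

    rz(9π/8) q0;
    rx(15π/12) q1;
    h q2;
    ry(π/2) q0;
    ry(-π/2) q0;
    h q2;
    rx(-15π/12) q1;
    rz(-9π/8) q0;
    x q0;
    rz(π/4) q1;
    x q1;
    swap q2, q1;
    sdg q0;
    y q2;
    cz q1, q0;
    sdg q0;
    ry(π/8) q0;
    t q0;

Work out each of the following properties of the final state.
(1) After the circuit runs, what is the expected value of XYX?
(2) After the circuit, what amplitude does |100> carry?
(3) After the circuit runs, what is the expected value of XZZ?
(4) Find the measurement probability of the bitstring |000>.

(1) The observable XYX averages to 0. Key observation: steps 1-8 multiply out to the identity, so the circuit reduces to the remaining gates.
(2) |100> carries amplitude exp(5*I*pi/8)*cos(pi/16) in the final state.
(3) In the final state, XZZ has expectation -sqrt(4 - 2*sqrt(2))/4.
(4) Outcome |000> occurs with probability sin(pi/16)**2.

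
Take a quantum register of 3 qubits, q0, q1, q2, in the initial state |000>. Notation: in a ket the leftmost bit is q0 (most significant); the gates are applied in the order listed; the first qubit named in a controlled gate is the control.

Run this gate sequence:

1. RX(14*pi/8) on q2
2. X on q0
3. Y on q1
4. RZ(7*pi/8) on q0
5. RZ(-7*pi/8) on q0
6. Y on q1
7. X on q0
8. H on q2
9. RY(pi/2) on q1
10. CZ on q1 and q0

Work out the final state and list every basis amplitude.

The final amplitudes are -sqrt(sqrt(2) + 2)/4 - I*sqrt(2 - sqrt(2))/4 on |000>, -sqrt(sqrt(2) + 2)/4 + I*sqrt(2 - sqrt(2))/4 on |001>, -sqrt(sqrt(2) + 2)/4 - I*sqrt(2 - sqrt(2))/4 on |010>, -sqrt(sqrt(2) + 2)/4 + I*sqrt(2 - sqrt(2))/4 on |011>, 0 on |100>, 0 on |101>, 0 on |110>, 0 on |111>. Key observation: gates 2-7 undo each other exactly, leaving only the rest of the circuit to track.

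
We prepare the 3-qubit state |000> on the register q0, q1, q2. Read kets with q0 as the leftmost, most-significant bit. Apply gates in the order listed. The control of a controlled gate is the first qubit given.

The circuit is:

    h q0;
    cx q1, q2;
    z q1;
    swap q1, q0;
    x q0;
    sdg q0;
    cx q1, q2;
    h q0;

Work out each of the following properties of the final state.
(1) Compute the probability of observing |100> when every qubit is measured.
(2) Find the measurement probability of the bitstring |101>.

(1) A full measurement returns |100> with probability 1/4.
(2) A full measurement returns |101> with probability 0.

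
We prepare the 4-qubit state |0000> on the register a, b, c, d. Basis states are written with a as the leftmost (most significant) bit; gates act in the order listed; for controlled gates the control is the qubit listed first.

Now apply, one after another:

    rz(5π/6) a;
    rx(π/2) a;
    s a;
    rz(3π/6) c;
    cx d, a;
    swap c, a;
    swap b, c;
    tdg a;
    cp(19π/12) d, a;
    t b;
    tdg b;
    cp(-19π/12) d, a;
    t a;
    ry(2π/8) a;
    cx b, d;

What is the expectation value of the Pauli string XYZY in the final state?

In the final state, XYZY has expectation -sqrt(2)/2.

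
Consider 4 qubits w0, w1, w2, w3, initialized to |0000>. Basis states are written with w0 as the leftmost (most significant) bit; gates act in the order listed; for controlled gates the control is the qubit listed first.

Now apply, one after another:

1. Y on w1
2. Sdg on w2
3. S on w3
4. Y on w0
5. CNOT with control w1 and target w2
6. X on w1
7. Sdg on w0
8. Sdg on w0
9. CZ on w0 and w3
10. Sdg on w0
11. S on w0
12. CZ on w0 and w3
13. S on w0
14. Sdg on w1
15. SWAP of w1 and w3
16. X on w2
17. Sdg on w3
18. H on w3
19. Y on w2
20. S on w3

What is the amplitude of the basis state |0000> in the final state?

|0000> carries amplitude 0 in the final state. Key observation: the block from step 8 through step 13 cancels to the identity and can be dropped.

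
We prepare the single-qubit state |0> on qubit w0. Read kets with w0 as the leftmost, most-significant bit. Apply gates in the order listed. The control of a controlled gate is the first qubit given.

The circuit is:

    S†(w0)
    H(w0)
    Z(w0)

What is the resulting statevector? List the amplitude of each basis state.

The resulting statevector has amplitude sqrt(2)/2 on |0>, -sqrt(2)/2 on |1>.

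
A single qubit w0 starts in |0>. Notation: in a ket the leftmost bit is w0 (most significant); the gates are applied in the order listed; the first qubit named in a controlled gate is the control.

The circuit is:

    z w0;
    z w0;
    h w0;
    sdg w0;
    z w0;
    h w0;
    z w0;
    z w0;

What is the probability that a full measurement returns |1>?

A full measurement returns |1> with probability 1/2.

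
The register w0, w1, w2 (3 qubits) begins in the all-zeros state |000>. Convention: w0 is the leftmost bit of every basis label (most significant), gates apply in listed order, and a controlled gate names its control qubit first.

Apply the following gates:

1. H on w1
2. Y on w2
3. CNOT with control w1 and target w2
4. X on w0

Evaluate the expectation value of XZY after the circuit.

The observable XZY averages to 0.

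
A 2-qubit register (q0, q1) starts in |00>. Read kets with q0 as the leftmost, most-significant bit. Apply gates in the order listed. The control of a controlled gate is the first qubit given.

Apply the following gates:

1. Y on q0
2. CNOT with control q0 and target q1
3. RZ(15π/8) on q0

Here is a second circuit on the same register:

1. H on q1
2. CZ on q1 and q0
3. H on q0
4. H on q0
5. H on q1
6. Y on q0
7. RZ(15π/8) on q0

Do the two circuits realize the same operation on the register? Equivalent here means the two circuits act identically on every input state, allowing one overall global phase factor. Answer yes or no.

No: there is an input state on which the two circuits produce genuinely different outputs (not merely differing by a phase).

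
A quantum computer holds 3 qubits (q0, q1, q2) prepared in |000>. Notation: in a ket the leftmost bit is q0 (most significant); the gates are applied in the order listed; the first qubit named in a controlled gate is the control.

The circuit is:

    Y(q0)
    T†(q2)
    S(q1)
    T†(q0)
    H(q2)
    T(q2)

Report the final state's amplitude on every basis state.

After the circuit, the state carries amplitude sqrt(2)*exp(I*pi/4)/2 on |100>, sqrt(2)*I/2 on |101>, and 0 on every other basis state.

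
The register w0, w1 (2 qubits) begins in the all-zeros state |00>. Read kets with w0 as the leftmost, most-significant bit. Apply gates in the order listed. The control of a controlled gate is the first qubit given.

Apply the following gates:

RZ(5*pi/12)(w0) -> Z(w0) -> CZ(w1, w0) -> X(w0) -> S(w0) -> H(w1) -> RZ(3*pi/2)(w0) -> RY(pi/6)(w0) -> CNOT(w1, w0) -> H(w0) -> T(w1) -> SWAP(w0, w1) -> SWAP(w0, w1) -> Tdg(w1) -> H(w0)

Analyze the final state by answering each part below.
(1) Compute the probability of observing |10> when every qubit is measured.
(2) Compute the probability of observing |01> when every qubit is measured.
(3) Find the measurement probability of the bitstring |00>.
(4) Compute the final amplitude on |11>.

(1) The probability of measuring |10> is sqrt(3)/8 + 1/4. Key observation: gates 11-14 undo each other exactly, leaving only the rest of the circuit to track.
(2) A full measurement returns |01> with probability sqrt(3)/8 + 1/4.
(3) The probability of measuring |00> is 1/4 - sqrt(3)/8.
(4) |11> carries amplitude (-1 + sqrt(3))*exp(I*pi/24)/4 in the final state.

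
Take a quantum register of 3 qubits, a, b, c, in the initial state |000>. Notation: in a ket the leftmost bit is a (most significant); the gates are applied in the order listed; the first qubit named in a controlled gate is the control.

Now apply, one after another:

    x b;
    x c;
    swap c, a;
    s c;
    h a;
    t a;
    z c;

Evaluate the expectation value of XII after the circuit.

The expectation value of XII is -sqrt(2)/2.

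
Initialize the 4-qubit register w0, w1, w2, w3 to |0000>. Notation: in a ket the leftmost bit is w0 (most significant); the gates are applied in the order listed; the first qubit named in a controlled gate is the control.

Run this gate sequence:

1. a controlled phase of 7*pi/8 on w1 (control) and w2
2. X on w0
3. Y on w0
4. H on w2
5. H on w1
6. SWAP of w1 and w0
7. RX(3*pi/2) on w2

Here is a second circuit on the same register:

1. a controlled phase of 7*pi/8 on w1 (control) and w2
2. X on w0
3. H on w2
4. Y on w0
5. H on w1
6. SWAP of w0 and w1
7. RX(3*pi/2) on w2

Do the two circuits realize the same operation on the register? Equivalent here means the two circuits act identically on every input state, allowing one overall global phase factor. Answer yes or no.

Yes: on every input state the two circuits agree up to one overall phase factor.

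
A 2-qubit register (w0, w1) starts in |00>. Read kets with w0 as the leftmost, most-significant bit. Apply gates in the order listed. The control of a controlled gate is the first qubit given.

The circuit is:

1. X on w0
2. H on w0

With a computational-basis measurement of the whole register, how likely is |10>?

The probability of measuring |10> is 1/2.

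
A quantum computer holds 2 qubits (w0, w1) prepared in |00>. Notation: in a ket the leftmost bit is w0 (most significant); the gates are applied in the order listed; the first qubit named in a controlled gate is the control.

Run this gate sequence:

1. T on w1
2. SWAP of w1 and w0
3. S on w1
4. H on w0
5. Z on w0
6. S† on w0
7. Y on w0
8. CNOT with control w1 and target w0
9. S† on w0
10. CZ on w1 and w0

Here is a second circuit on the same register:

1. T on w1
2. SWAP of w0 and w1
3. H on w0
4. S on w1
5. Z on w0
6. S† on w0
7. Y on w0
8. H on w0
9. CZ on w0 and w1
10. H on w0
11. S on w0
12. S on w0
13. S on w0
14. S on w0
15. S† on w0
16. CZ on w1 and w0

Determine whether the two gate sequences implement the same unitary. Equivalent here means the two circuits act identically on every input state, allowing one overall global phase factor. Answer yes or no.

Yes — the two circuits implement the same unitary up to a global phase.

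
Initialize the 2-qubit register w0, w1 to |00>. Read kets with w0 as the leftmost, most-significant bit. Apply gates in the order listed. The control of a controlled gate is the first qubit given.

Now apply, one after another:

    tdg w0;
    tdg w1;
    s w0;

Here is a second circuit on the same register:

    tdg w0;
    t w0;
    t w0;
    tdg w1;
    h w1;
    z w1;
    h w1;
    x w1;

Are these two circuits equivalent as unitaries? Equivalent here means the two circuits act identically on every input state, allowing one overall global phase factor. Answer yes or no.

Yes: on every input state the two circuits agree up to one overall phase factor.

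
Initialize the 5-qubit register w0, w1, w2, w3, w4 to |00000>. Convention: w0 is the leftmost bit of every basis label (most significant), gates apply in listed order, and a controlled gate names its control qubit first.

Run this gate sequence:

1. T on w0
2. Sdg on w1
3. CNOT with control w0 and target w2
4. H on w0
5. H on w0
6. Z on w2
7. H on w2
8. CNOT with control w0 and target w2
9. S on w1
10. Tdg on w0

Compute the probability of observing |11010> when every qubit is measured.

The probability of measuring |11010> is 0.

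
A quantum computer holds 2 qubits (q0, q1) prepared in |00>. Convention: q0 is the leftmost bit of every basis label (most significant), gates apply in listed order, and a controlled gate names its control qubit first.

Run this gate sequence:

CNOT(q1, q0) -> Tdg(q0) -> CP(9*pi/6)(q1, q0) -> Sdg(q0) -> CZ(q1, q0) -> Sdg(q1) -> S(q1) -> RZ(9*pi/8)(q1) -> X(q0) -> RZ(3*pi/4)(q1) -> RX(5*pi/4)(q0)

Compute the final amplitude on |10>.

The final state's coefficient on |10> equals sqrt(2 - sqrt(2))*exp(I*pi/16)/2.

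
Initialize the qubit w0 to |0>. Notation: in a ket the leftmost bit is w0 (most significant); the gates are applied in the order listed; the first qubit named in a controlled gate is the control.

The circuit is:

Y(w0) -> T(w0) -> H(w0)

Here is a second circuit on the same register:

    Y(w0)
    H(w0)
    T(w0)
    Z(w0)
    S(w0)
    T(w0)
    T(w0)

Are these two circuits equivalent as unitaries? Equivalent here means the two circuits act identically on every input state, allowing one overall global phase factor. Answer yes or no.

No — the two circuits implement different unitaries, even allowing a global phase.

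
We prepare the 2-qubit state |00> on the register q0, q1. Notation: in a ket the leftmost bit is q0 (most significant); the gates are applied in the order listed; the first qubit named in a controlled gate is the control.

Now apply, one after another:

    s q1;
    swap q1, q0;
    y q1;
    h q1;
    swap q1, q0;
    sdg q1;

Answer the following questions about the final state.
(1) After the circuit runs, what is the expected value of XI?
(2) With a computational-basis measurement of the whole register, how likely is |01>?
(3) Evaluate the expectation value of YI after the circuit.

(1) In the final state, XI has expectation -1.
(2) The probability of measuring |01> is 0.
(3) In the final state, YI has expectation 0.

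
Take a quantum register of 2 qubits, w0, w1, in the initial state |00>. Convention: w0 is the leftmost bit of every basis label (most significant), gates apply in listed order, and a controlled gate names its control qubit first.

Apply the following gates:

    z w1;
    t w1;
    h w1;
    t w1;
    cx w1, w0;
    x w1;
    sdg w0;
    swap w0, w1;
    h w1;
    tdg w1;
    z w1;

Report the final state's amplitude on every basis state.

After the circuit, the state carries amplitude -exp(3*I*pi/4)/2 on |00>, -I/2 on |01>, 1/2 on |10>, exp(3*I*pi/4)/2 on |11>.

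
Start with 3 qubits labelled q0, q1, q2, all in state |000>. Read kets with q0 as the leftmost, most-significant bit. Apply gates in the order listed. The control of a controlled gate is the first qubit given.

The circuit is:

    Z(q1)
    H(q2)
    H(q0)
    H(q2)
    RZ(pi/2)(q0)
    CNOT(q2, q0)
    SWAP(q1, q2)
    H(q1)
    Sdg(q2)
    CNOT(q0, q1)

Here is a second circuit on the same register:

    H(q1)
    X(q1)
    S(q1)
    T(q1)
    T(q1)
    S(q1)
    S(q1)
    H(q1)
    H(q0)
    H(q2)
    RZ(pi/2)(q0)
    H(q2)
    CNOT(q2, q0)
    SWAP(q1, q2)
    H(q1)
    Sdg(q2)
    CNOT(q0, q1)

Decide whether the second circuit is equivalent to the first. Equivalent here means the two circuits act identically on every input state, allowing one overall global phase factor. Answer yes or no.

Yes: on every input state the two circuits agree up to one overall phase factor.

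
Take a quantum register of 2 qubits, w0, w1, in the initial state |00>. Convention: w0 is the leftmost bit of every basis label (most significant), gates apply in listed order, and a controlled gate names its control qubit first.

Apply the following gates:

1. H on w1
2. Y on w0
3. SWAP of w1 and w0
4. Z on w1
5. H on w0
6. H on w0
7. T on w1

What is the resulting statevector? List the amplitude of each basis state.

After the circuit, the state carries amplitude 0 on |00>, -sqrt(2)*exp(3*I*pi/4)/2 on |01>, 0 on |10>, -sqrt(2)*exp(3*I*pi/4)/2 on |11>. Key observation: the block from step 5 through step 6 cancels to the identity and can be dropped.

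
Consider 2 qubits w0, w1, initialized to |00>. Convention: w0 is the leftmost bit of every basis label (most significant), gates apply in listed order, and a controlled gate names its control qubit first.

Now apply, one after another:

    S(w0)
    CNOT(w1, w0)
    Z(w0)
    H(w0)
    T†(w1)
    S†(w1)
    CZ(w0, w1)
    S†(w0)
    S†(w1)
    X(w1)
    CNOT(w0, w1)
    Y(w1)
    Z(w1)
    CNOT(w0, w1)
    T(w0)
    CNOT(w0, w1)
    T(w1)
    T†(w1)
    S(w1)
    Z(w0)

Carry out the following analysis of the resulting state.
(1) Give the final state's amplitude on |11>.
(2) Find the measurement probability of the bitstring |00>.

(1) The final state's coefficient on |11> equals sqrt(2)*exp(3*I*pi/4)/2.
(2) Outcome |00> occurs with probability 1/2.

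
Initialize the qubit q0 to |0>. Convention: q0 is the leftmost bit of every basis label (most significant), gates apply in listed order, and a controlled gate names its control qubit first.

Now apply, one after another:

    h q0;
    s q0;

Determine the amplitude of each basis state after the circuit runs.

After the circuit, the state carries amplitude sqrt(2)/2 on |0>, sqrt(2)*I/2 on |1>.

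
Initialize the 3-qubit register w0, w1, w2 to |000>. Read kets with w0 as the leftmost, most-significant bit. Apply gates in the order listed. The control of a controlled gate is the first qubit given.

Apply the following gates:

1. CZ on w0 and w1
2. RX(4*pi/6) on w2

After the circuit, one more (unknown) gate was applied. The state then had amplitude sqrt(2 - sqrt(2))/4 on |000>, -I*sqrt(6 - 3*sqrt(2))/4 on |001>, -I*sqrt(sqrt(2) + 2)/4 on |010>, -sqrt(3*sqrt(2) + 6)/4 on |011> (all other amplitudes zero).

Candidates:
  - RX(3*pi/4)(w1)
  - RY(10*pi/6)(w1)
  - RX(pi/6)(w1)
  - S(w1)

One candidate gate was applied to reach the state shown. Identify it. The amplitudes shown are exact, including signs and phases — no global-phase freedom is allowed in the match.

The unique candidate consistent with the amplitudes is RX(3*pi/4)(w1).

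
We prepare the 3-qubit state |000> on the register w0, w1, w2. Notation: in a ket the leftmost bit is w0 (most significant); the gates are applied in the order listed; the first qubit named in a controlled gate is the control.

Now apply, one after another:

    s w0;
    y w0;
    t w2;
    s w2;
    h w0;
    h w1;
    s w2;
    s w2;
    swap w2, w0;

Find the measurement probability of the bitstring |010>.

A full measurement returns |010> with probability 1/4.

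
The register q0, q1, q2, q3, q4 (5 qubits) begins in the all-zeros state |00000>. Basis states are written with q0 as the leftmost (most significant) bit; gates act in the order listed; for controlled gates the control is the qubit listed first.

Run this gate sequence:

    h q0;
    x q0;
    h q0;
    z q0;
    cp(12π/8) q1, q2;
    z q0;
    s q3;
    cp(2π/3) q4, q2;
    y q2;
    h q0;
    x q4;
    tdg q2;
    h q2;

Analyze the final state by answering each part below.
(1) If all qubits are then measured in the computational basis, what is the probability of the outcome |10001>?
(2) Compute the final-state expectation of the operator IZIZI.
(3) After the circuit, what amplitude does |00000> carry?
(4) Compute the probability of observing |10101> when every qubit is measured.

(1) The probability of measuring |10001> is 1/4.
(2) In the final state, IZIZI has expectation 1.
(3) The amplitude on |00000> is 0.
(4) Outcome |10101> occurs with probability 1/4.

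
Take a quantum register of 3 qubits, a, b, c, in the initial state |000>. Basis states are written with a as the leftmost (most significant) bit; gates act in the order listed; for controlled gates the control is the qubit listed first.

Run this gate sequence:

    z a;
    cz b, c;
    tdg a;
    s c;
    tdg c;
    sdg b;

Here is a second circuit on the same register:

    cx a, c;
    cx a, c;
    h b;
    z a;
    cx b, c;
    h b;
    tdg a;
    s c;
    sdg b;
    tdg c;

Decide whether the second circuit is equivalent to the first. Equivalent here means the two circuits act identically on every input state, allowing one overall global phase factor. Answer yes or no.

No — the two circuits implement different unitaries, even allowing a global phase.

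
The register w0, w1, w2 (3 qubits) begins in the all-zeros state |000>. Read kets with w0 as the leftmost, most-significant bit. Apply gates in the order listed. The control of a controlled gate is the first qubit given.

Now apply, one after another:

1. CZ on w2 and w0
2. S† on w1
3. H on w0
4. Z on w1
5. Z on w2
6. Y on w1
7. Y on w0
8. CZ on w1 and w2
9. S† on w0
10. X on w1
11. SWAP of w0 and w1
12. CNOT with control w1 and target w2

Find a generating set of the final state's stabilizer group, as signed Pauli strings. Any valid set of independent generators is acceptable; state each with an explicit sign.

One valid set of independent stabilizer generators is +IXY, +ZII, +IZZ (any independent generating set of the same group is equally correct).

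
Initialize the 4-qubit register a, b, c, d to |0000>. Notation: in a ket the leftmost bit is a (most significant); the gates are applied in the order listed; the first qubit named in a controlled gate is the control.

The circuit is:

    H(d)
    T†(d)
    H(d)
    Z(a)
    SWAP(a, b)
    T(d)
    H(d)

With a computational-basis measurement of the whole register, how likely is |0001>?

Outcome |0001> occurs with probability 3/4.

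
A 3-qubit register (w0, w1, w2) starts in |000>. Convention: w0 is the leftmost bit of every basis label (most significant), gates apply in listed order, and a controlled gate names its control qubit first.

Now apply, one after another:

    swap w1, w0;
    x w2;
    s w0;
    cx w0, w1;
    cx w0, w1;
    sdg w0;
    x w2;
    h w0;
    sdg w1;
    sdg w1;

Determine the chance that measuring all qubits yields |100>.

A full measurement returns |100> with probability 1/2. Key observation: gates 2-7 undo each other exactly, leaving only the rest of the circuit to track.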